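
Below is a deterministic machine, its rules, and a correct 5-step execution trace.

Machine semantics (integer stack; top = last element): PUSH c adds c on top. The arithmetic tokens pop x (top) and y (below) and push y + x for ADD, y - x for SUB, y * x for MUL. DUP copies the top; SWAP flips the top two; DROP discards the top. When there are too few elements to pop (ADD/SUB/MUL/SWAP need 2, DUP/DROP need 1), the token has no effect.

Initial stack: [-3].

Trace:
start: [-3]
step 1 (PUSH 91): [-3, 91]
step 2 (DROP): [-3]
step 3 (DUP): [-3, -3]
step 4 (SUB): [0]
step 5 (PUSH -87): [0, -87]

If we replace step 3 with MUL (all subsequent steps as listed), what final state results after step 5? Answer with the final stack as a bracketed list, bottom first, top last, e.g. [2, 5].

(re-executing from step 3 with the substitution; state before step 3: [-3])
step 3 (MUL): [-3]
step 4 (SUB): [-3]
step 5 (PUSH -87): [-3, -87]

[-3, -87]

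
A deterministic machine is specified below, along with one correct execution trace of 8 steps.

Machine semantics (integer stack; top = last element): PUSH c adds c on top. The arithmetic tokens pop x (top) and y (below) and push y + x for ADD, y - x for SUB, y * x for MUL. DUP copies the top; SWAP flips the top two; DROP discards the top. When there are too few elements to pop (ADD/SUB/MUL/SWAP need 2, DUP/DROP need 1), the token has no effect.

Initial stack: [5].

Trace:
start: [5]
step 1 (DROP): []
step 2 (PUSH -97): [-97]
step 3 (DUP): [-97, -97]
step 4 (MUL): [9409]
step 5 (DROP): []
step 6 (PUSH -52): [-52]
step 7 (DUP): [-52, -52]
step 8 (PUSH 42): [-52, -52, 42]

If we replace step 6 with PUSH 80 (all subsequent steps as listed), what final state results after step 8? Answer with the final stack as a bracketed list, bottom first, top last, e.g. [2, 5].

[80, 80, 42]

(re-executing from step 6 with the substitution; state before step 6: [])
step 6 (PUSH 80): [80]
step 7 (DUP): [80, 80]
step 8 (PUSH 42): [80, 80, 42]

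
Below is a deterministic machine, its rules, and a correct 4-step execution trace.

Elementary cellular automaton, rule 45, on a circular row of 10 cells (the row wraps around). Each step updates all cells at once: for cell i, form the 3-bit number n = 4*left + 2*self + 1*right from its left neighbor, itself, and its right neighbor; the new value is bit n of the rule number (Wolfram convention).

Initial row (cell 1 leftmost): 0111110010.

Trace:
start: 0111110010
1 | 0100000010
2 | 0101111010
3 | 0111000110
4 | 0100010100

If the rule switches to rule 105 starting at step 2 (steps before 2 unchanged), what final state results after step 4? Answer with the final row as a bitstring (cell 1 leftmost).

0110000110

(re-executing steps 2..4 under rule 105; state before step 2: 0100000010)
2 | 0001111000
3 | 1101001011
4 | 0110000110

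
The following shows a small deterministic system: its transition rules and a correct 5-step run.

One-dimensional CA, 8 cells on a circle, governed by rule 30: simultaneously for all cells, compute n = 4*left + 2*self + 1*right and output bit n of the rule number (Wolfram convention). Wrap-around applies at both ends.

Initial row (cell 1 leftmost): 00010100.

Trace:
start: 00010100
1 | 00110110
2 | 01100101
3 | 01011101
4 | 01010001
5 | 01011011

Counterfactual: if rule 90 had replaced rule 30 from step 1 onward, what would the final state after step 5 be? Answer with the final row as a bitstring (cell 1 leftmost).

00000000

(re-executing steps 1..5 under rule 90; state before step 1: 00010100)
1 | 00100010
2 | 01010101
3 | 00000000
4 | 00000000
5 | 00000000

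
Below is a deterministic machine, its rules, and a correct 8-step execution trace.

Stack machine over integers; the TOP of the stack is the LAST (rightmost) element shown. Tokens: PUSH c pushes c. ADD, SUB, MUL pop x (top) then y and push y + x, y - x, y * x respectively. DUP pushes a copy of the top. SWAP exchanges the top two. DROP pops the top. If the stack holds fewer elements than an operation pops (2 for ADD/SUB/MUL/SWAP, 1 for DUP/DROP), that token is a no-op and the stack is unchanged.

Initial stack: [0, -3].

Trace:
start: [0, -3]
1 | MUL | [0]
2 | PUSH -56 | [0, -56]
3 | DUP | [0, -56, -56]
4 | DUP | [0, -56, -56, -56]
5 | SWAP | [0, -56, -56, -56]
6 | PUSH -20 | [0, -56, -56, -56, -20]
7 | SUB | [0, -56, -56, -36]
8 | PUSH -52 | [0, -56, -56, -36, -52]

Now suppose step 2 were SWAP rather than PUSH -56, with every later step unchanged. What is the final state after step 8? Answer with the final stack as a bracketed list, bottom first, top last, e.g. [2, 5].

[0, 0, 20, -52]

(re-executing from step 2 with the substitution; state before step 2: [0])
2 | SWAP | [0]
3 | DUP | [0, 0]
4 | DUP | [0, 0, 0]
5 | SWAP | [0, 0, 0]
6 | PUSH -20 | [0, 0, 0, -20]
7 | SUB | [0, 0, 20]
8 | PUSH -52 | [0, 0, 20, -52]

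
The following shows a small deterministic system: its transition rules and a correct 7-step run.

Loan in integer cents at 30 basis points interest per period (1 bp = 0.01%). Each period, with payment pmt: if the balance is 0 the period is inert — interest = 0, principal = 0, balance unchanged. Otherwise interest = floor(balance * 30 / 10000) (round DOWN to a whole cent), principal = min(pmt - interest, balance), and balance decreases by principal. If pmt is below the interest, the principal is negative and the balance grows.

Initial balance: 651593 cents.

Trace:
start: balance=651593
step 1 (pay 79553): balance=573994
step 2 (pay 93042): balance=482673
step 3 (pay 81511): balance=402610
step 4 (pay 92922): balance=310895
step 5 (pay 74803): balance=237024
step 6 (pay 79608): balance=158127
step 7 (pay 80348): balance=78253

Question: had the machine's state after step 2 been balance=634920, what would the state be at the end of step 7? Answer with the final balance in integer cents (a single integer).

232796

state after step 2 := balance=634920
step 3 (pay 81511): balance=555313
step 4 (pay 92922): balance=464056
step 5 (pay 74803): balance=390645
step 6 (pay 79608): balance=312208
step 7 (pay 80348): balance=232796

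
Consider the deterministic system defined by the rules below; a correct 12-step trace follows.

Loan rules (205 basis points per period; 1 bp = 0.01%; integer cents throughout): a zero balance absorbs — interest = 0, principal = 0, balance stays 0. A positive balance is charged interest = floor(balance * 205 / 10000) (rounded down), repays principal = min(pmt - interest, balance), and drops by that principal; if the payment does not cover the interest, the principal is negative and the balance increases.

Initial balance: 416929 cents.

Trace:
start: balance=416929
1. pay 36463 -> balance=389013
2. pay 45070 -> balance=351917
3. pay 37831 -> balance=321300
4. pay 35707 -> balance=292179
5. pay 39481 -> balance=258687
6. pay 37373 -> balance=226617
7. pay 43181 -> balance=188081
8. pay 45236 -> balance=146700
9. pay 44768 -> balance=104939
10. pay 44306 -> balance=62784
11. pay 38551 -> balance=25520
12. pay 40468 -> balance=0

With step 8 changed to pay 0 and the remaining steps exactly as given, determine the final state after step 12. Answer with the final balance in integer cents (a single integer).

(re-executing from step 8 with the substitution; state before step 8: balance=188081)
8. pay 0 -> balance=191936
9. pay 44768 -> balance=151102
10. pay 44306 -> balance=109893
11. pay 38551 -> balance=73594
12. pay 40468 -> balance=34634

34634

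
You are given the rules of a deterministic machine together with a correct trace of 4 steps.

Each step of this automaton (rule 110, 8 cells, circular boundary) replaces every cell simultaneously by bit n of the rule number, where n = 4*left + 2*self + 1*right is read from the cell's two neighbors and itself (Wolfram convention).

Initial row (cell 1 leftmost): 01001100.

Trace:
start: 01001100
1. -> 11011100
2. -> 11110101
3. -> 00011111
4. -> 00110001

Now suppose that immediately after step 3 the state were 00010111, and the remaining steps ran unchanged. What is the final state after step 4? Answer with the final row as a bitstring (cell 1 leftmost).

00111101

state after step 3 := 00010111
4. -> 00111101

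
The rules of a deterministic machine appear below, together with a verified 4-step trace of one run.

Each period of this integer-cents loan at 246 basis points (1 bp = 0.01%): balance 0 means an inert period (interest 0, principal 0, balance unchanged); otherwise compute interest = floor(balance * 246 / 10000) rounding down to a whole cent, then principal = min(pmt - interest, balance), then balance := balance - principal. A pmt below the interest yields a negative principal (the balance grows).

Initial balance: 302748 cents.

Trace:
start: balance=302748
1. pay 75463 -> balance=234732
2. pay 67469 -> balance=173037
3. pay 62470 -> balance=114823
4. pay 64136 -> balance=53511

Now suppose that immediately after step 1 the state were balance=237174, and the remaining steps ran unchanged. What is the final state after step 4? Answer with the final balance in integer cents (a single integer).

56138

state after step 1 := balance=237174
2. pay 67469 -> balance=175539
3. pay 62470 -> balance=117387
4. pay 64136 -> balance=56138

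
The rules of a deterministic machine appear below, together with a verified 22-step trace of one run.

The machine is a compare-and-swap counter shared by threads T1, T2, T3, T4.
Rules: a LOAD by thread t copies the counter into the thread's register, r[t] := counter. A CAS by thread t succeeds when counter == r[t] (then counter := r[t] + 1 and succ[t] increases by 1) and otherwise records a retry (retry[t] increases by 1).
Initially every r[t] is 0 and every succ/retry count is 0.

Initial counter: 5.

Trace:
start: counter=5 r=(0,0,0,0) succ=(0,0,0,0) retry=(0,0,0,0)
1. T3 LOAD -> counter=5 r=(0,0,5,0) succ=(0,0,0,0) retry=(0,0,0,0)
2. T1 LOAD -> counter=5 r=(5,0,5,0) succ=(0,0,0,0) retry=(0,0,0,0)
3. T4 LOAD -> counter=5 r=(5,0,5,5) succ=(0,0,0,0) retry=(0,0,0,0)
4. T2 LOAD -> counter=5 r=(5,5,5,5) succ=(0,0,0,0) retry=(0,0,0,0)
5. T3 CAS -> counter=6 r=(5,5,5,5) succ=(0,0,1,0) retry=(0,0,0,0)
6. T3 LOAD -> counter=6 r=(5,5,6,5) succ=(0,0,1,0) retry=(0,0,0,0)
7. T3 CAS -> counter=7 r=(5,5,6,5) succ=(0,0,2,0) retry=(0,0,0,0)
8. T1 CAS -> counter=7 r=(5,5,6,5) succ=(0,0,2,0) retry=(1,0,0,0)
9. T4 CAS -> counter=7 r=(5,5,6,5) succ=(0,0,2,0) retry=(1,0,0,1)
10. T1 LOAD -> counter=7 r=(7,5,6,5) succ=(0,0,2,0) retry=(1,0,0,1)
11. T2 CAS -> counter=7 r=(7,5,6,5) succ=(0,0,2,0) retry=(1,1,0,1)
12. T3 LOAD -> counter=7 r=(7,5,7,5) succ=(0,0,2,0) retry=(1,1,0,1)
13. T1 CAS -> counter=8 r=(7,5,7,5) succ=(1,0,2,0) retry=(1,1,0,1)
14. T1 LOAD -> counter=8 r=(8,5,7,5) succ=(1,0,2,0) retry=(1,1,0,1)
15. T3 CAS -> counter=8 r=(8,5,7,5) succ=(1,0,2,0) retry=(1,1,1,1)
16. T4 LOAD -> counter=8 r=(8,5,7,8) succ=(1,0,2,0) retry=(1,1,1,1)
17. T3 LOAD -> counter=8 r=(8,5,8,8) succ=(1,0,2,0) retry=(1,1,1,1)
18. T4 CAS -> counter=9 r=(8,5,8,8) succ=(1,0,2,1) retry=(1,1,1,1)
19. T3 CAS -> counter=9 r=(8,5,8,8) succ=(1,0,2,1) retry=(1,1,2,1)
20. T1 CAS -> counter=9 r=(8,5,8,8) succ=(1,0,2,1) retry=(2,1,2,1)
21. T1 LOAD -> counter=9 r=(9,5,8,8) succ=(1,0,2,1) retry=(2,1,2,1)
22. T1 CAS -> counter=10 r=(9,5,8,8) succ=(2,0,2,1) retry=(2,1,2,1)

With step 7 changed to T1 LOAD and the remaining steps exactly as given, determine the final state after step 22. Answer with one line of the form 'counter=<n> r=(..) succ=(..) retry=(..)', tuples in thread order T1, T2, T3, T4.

(re-executing from step 7 with the substitution; state before step 7: counter=6 r=(5,5,6,5) succ=(0,0,1,0) retry=(0,0,0,0))
7. T1 LOAD -> counter=6 r=(6,5,6,5) succ=(0,0,1,0) retry=(0,0,0,0)
8. T1 CAS -> counter=7 r=(6,5,6,5) succ=(1,0,1,0) retry=(0,0,0,0)
9. T4 CAS -> counter=7 r=(6,5,6,5) succ=(1,0,1,0) retry=(0,0,0,1)
10. T1 LOAD -> counter=7 r=(7,5,6,5) succ=(1,0,1,0) retry=(0,0,0,1)
11. T2 CAS -> counter=7 r=(7,5,6,5) succ=(1,0,1,0) retry=(0,1,0,1)
12. T3 LOAD -> counter=7 r=(7,5,7,5) succ=(1,0,1,0) retry=(0,1,0,1)
13. T1 CAS -> counter=8 r=(7,5,7,5) succ=(2,0,1,0) retry=(0,1,0,1)
14. T1 LOAD -> counter=8 r=(8,5,7,5) succ=(2,0,1,0) retry=(0,1,0,1)
15. T3 CAS -> counter=8 r=(8,5,7,5) succ=(2,0,1,0) retry=(0,1,1,1)
16. T4 LOAD -> counter=8 r=(8,5,7,8) succ=(2,0,1,0) retry=(0,1,1,1)
17. T3 LOAD -> counter=8 r=(8,5,8,8) succ=(2,0,1,0) retry=(0,1,1,1)
18. T4 CAS -> counter=9 r=(8,5,8,8) succ=(2,0,1,1) retry=(0,1,1,1)
19. T3 CAS -> counter=9 r=(8,5,8,8) succ=(2,0,1,1) retry=(0,1,2,1)
20. T1 CAS -> counter=9 r=(8,5,8,8) succ=(2,0,1,1) retry=(1,1,2,1)
21. T1 LOAD -> counter=9 r=(9,5,8,8) succ=(2,0,1,1) retry=(1,1,2,1)
22. T1 CAS -> counter=10 r=(9,5,8,8) succ=(3,0,1,1) retry=(1,1,2,1)

counter=10 r=(9,5,8,8) succ=(3,0,1,1) retry=(1,1,2,1)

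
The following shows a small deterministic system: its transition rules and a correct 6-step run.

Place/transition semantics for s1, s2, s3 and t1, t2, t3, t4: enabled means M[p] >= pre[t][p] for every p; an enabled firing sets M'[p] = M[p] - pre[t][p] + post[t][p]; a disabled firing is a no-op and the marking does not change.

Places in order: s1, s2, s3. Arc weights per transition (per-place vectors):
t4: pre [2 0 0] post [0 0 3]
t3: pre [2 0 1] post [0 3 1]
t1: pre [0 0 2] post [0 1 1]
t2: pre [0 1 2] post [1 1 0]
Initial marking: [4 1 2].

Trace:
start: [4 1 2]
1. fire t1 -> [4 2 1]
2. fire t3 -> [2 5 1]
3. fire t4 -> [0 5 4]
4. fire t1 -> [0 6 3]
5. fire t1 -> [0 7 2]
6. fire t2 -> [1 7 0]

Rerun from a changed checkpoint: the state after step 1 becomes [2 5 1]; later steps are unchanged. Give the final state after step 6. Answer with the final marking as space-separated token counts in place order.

0 8 1

state after step 1 := [2 5 1]
2. fire t3 -> [0 8 1]
3. fire t4 -> [0 8 1]
4. fire t1 -> [0 8 1]
5. fire t1 -> [0 8 1]
6. fire t2 -> [0 8 1]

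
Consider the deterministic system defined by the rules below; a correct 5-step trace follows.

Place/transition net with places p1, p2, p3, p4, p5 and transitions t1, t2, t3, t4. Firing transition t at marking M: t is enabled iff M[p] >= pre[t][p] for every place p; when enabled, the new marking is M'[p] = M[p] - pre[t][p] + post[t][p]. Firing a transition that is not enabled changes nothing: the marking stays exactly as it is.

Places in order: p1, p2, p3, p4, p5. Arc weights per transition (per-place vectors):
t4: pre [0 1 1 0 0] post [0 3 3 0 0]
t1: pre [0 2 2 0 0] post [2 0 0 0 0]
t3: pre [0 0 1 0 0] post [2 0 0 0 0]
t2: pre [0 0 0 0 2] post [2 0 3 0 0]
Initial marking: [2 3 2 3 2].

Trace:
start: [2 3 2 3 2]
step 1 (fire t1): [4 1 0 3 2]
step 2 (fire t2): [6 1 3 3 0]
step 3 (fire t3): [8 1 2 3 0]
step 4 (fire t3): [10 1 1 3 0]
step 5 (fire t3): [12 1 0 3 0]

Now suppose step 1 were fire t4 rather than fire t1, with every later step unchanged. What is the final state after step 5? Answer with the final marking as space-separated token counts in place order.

(re-executing from step 1 with the substitution; state before step 1: [2 3 2 3 2])
step 1 (fire t4): [2 5 4 3 2]
step 2 (fire t2): [4 5 7 3 0]
step 3 (fire t3): [6 5 6 3 0]
step 4 (fire t3): [8 5 5 3 0]
step 5 (fire t3): [10 5 4 3 0]

10 5 4 3 0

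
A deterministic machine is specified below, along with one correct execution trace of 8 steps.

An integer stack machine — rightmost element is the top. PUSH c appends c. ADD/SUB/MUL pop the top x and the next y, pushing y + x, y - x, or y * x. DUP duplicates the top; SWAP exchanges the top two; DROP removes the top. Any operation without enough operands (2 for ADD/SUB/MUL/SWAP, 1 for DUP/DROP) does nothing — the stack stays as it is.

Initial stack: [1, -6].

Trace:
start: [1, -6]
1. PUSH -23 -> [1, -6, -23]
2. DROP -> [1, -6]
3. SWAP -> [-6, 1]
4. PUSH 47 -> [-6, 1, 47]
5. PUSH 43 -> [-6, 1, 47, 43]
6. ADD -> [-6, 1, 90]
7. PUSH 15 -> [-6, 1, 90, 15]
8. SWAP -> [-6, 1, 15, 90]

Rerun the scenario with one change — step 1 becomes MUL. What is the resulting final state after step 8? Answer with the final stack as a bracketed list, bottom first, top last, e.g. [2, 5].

(re-executing from step 1 with the substitution; state before step 1: [1, -6])
1. MUL -> [-6]
2. DROP -> []
3. SWAP -> []
4. PUSH 47 -> [47]
5. PUSH 43 -> [47, 43]
6. ADD -> [90]
7. PUSH 15 -> [90, 15]
8. SWAP -> [15, 90]

[15, 90]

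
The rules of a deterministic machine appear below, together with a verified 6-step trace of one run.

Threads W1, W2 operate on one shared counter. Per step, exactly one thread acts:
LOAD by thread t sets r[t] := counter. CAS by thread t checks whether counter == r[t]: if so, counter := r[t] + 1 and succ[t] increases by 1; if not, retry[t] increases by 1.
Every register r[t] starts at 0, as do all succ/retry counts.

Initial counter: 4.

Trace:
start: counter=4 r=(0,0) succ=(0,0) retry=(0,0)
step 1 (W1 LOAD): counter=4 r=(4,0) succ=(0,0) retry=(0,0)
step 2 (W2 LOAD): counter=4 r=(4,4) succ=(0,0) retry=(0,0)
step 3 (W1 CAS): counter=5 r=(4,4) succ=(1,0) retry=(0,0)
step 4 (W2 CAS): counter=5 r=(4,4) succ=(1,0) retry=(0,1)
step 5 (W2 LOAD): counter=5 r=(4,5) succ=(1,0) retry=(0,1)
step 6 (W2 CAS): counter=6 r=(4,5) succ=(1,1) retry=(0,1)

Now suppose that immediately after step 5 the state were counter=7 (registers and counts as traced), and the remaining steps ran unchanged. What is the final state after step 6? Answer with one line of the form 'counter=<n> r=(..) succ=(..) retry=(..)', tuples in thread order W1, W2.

counter=7 r=(4,5) succ=(1,0) retry=(0,2)

state after step 5 := counter=7 r=(4,5) succ=(1,0) retry=(0,1)
step 6 (W2 CAS): counter=7 r=(4,5) succ=(1,0) retry=(0,2)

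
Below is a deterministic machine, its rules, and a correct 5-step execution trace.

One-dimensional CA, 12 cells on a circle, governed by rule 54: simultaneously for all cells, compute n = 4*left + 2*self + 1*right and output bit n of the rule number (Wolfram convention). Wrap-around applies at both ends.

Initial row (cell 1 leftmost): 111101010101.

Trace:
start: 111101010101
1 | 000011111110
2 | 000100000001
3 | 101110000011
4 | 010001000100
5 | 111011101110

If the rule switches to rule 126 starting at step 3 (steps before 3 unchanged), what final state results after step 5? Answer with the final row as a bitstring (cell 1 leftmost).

101111101111

(re-executing steps 3..5 under rule 126; state before step 3: 000100000001)
3 | 101110000011
4 | 111011000110
5 | 101111101111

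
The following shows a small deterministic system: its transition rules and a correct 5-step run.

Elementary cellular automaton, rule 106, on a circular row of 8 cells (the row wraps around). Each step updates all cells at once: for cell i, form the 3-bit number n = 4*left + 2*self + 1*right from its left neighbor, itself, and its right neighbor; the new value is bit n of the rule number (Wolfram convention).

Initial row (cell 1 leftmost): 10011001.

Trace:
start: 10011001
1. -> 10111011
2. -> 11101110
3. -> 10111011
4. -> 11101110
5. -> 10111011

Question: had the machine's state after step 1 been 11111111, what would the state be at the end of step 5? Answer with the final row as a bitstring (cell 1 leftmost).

state after step 1 := 11111111
2. -> 00000000
3. -> 00000000
4. -> 00000000
5. -> 00000000

00000000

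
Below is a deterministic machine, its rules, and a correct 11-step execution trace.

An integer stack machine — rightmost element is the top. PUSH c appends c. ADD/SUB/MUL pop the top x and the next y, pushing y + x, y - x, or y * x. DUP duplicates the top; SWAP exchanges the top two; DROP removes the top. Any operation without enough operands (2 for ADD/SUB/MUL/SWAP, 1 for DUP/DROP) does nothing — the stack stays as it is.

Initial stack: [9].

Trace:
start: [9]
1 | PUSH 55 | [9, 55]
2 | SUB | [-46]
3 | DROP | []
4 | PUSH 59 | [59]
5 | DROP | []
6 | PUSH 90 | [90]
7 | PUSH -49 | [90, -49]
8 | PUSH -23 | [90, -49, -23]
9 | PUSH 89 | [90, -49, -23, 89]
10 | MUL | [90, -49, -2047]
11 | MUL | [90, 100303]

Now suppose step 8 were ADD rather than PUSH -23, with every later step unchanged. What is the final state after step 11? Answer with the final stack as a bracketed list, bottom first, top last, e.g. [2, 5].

(re-executing from step 8 with the substitution; state before step 8: [90, -49])
8 | ADD | [41]
9 | PUSH 89 | [41, 89]
10 | MUL | [3649]
11 | MUL | [3649]

[3649]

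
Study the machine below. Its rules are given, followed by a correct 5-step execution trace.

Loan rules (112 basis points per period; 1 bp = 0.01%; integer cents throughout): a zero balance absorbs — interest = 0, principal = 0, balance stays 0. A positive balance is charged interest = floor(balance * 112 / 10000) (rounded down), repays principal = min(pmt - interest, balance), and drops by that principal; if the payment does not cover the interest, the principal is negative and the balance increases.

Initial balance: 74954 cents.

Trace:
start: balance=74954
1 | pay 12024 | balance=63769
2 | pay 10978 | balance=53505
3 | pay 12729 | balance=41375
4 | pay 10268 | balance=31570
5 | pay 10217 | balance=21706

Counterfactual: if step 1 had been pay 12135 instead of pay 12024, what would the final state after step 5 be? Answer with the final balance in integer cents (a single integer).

(re-executing from step 1 with the substitution; state before step 1: balance=74954)
1 | pay 12135 | balance=63658
2 | pay 10978 | balance=53392
3 | pay 12729 | balance=41260
4 | pay 10268 | balance=31454
5 | pay 10217 | balance=21589

21589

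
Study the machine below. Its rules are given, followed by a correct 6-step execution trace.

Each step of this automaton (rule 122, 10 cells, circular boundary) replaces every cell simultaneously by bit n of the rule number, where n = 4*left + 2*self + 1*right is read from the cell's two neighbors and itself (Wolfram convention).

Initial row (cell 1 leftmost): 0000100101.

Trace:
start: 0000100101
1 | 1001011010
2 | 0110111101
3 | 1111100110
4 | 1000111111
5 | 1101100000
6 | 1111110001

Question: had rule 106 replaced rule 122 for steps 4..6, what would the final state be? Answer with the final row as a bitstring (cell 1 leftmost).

0010111001

(re-executing steps 4..6 under rule 106; state before step 4: 1111100110)
4 | 1000101111
5 | 1001011000
6 | 0010111001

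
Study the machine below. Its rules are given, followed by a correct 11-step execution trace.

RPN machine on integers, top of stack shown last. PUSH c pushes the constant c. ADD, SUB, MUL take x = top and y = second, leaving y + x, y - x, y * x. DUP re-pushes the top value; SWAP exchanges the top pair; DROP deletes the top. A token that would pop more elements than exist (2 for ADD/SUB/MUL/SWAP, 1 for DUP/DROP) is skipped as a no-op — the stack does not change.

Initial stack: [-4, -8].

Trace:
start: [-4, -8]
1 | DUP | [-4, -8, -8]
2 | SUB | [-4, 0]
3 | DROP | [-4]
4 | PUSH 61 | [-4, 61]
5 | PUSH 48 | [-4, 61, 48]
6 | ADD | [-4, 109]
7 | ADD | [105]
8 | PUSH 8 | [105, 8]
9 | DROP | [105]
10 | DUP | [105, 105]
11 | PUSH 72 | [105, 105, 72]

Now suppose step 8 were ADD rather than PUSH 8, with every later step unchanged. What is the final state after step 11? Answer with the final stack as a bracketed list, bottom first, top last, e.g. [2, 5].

(re-executing from step 8 with the substitution; state before step 8: [105])
8 | ADD | [105]
9 | DROP | []
10 | DUP | []
11 | PUSH 72 | [72]

[72]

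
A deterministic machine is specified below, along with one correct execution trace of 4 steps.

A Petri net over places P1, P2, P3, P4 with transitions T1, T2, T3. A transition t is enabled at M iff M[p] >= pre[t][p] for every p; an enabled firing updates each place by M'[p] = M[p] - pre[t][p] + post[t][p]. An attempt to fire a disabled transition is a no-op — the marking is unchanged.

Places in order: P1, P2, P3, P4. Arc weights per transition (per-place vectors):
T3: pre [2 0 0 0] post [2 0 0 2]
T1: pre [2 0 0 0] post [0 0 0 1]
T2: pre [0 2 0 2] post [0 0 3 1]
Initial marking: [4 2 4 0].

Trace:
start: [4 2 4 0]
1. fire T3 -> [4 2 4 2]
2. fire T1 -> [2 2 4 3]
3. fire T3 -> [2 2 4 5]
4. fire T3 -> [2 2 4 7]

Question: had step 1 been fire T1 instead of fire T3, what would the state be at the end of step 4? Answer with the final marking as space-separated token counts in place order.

(re-executing from step 1 with the substitution; state before step 1: [4 2 4 0])
1. fire T1 -> [2 2 4 1]
2. fire T1 -> [0 2 4 2]
3. fire T3 -> [0 2 4 2]
4. fire T3 -> [0 2 4 2]

0 2 4 2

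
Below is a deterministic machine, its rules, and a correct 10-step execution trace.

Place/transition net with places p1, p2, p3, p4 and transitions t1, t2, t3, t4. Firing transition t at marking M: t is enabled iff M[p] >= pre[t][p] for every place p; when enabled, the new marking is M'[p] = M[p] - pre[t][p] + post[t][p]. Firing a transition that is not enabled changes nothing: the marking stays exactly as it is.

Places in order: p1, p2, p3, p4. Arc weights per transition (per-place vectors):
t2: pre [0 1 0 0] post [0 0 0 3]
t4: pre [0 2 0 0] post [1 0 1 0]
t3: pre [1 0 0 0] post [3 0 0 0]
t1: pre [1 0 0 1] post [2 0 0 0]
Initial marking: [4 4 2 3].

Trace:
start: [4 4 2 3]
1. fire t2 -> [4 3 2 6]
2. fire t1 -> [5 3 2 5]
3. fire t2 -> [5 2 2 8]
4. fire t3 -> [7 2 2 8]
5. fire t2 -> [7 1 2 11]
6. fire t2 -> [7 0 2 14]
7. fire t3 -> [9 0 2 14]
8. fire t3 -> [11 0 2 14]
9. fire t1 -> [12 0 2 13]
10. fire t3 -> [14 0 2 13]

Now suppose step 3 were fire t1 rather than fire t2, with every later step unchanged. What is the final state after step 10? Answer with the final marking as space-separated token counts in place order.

(re-executing from step 3 with the substitution; state before step 3: [5 3 2 5])
3. fire t1 -> [6 3 2 4]
4. fire t3 -> [8 3 2 4]
5. fire t2 -> [8 2 2 7]
6. fire t2 -> [8 1 2 10]
7. fire t3 -> [10 1 2 10]
8. fire t3 -> [12 1 2 10]
9. fire t1 -> [13 1 2 9]
10. fire t3 -> [15 1 2 9]

15 1 2 9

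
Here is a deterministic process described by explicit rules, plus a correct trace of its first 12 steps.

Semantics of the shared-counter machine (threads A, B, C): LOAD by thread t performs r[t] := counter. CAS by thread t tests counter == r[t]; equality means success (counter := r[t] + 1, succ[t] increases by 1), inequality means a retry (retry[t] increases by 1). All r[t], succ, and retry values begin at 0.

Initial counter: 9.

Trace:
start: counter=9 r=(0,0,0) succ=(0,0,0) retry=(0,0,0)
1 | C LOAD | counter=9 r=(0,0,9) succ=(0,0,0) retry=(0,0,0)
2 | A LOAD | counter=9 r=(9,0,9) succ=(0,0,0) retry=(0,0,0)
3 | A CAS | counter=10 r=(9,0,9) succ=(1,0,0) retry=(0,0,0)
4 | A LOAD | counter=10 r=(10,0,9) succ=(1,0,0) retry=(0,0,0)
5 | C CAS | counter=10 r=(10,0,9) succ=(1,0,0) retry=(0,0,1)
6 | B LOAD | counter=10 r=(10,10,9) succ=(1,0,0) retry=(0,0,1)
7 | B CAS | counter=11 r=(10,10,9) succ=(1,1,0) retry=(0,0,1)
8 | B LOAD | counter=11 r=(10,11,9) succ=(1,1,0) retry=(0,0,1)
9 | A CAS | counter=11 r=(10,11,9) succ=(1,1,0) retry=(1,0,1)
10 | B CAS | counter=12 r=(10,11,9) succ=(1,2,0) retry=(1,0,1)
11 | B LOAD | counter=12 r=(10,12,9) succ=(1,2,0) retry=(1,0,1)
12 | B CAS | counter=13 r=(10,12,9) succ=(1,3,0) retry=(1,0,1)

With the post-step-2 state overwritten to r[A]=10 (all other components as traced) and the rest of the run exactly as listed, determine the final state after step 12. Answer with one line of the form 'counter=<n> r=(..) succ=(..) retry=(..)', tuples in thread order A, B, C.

counter=13 r=(9,12,9) succ=(0,3,1) retry=(2,0,0)

state after step 2 := counter=9 r=(10,0,9) succ=(0,0,0) retry=(0,0,0)
3 | A CAS | counter=9 r=(10,0,9) succ=(0,0,0) retry=(1,0,0)
4 | A LOAD | counter=9 r=(9,0,9) succ=(0,0,0) retry=(1,0,0)
5 | C CAS | counter=10 r=(9,0,9) succ=(0,0,1) retry=(1,0,0)
6 | B LOAD | counter=10 r=(9,10,9) succ=(0,0,1) retry=(1,0,0)
7 | B CAS | counter=11 r=(9,10,9) succ=(0,1,1) retry=(1,0,0)
8 | B LOAD | counter=11 r=(9,11,9) succ=(0,1,1) retry=(1,0,0)
9 | A CAS | counter=11 r=(9,11,9) succ=(0,1,1) retry=(2,0,0)
10 | B CAS | counter=12 r=(9,11,9) succ=(0,2,1) retry=(2,0,0)
11 | B LOAD | counter=12 r=(9,12,9) succ=(0,2,1) retry=(2,0,0)
12 | B CAS | counter=13 r=(9,12,9) succ=(0,3,1) retry=(2,0,0)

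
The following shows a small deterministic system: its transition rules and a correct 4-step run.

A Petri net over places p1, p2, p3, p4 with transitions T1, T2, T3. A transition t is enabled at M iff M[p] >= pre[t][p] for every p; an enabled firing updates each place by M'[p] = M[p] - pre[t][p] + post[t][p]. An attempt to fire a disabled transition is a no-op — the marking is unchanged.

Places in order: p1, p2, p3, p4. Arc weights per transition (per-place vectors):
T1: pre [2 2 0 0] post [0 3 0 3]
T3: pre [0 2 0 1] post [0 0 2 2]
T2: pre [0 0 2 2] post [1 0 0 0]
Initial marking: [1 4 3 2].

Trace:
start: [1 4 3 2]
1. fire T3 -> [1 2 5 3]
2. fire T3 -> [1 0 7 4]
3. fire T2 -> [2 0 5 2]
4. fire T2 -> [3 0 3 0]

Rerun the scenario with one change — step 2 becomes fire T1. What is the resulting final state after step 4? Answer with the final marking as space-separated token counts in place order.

2 2 3 1

(re-executing from step 2 with the substitution; state before step 2: [1 2 5 3])
2. fire T1 -> [1 2 5 3]
3. fire T2 -> [2 2 3 1]
4. fire T2 -> [2 2 3 1]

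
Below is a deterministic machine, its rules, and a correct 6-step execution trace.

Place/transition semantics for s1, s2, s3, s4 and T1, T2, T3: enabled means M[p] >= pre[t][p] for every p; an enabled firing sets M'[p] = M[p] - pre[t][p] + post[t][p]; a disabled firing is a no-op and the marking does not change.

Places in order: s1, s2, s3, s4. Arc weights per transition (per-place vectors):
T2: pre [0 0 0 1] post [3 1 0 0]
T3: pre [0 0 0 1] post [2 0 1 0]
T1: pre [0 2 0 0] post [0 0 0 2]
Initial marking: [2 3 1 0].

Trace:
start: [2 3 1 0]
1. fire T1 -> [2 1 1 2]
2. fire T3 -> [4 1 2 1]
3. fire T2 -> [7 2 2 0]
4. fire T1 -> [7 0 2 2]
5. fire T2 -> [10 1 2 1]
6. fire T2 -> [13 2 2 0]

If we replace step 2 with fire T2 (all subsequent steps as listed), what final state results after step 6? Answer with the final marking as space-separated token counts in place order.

14 3 1 0

(re-executing from step 2 with the substitution; state before step 2: [2 1 1 2])
2. fire T2 -> [5 2 1 1]
3. fire T2 -> [8 3 1 0]
4. fire T1 -> [8 1 1 2]
5. fire T2 -> [11 2 1 1]
6. fire T2 -> [14 3 1 0]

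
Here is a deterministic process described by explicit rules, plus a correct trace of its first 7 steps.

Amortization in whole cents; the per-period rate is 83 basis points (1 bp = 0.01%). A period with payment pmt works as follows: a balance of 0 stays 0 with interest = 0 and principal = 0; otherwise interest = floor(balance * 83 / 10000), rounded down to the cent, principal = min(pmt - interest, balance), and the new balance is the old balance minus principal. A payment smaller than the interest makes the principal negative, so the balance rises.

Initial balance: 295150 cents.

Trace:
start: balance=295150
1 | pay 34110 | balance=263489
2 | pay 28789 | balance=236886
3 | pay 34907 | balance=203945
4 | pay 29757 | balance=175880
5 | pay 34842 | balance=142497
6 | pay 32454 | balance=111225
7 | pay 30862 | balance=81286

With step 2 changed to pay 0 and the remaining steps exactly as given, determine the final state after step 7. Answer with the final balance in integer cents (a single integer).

111290

(re-executing from step 2 with the substitution; state before step 2: balance=263489)
2 | pay 0 | balance=265675
3 | pay 34907 | balance=232973
4 | pay 29757 | balance=205149
5 | pay 34842 | balance=172009
6 | pay 32454 | balance=140982
7 | pay 30862 | balance=111290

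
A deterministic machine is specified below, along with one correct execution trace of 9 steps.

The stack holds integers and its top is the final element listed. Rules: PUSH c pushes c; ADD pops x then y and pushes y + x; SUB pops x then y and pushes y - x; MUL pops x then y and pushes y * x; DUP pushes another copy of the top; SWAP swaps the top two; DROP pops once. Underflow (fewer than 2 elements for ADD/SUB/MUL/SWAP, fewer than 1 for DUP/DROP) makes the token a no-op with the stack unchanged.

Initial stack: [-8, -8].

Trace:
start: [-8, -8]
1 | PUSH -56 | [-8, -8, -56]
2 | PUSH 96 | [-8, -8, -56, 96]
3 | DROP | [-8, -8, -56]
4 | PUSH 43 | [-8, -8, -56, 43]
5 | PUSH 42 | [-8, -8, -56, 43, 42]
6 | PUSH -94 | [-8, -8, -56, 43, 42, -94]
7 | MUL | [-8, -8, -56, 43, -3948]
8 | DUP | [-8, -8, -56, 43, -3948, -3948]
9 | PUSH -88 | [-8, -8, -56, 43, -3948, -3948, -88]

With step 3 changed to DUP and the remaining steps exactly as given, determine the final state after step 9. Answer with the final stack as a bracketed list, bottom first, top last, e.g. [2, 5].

[-8, -8, -56, 96, 96, 43, -3948, -3948, -88]

(re-executing from step 3 with the substitution; state before step 3: [-8, -8, -56, 96])
3 | DUP | [-8, -8, -56, 96, 96]
4 | PUSH 43 | [-8, -8, -56, 96, 96, 43]
5 | PUSH 42 | [-8, -8, -56, 96, 96, 43, 42]
6 | PUSH -94 | [-8, -8, -56, 96, 96, 43, 42, -94]
7 | MUL | [-8, -8, -56, 96, 96, 43, -3948]
8 | DUP | [-8, -8, -56, 96, 96, 43, -3948, -3948]
9 | PUSH -88 | [-8, -8, -56, 96, 96, 43, -3948, -3948, -88]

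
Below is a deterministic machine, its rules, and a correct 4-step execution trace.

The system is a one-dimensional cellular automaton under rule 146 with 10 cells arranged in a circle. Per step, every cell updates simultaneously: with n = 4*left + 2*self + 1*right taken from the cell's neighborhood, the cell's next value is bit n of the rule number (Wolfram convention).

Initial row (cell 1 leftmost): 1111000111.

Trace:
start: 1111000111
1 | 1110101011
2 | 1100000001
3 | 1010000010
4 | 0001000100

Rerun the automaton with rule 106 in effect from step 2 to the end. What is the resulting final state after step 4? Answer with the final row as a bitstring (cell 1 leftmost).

(re-executing steps 2..4 under rule 106; state before step 2: 1110101011)
2 | 0011010110
3 | 0111101110
4 | 1100111010

1100111010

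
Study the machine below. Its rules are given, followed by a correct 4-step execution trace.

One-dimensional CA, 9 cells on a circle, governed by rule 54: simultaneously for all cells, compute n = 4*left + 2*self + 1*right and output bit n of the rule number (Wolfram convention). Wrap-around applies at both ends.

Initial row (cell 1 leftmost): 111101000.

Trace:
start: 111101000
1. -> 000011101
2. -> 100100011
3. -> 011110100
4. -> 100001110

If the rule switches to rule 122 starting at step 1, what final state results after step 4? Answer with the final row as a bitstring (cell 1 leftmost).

000011011

(re-executing steps 1..4 under rule 122; state before step 1: 111101000)
1. -> 100110101
2. -> 111111011
3. -> 000001110
4. -> 000011011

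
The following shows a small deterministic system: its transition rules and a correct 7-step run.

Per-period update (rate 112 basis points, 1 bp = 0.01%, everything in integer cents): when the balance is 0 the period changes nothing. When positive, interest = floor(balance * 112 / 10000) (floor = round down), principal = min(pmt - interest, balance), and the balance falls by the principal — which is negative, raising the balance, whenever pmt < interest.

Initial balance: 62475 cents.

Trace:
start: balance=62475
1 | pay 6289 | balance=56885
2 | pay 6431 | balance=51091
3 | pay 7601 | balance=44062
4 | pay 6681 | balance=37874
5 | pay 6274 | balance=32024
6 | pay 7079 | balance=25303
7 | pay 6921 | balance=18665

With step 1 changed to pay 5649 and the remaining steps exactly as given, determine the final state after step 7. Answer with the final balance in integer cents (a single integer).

(re-executing from step 1 with the substitution; state before step 1: balance=62475)
1 | pay 5649 | balance=57525
2 | pay 6431 | balance=51738
3 | pay 7601 | balance=44716
4 | pay 6681 | balance=38535
5 | pay 6274 | balance=32692
6 | pay 7079 | balance=25979
7 | pay 6921 | balance=19348

19348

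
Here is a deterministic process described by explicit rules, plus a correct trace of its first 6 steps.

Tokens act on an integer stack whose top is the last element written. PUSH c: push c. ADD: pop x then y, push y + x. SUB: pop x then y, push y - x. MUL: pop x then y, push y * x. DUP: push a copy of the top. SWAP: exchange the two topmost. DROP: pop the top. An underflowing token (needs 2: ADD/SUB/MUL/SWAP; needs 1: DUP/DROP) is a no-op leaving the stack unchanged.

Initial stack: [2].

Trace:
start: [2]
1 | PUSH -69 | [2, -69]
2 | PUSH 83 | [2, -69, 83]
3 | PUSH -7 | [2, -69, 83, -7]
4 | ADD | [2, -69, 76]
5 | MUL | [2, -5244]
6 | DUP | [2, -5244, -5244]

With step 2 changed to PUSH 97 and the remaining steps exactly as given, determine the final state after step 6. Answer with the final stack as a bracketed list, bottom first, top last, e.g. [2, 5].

(re-executing from step 2 with the substitution; state before step 2: [2, -69])
2 | PUSH 97 | [2, -69, 97]
3 | PUSH -7 | [2, -69, 97, -7]
4 | ADD | [2, -69, 90]
5 | MUL | [2, -6210]
6 | DUP | [2, -6210, -6210]

[2, -6210, -6210]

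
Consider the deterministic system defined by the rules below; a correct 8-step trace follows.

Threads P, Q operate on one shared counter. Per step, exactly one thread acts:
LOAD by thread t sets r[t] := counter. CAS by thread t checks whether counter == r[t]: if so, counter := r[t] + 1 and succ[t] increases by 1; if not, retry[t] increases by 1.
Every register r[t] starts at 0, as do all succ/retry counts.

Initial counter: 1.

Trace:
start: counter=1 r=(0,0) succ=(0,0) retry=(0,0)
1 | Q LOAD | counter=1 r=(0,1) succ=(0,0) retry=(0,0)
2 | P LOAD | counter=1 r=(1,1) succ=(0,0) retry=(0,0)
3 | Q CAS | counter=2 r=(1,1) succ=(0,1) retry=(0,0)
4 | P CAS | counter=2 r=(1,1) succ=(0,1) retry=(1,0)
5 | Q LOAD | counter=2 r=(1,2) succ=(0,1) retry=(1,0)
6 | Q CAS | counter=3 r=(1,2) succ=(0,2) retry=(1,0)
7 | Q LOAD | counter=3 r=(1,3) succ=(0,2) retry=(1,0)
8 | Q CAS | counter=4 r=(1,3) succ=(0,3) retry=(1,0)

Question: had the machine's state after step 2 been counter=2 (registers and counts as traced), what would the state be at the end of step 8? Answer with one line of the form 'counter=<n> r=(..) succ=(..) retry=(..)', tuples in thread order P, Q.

state after step 2 := counter=2 r=(1,1) succ=(0,0) retry=(0,0)
3 | Q CAS | counter=2 r=(1,1) succ=(0,0) retry=(0,1)
4 | P CAS | counter=2 r=(1,1) succ=(0,0) retry=(1,1)
5 | Q LOAD | counter=2 r=(1,2) succ=(0,0) retry=(1,1)
6 | Q CAS | counter=3 r=(1,2) succ=(0,1) retry=(1,1)
7 | Q LOAD | counter=3 r=(1,3) succ=(0,1) retry=(1,1)
8 | Q CAS | counter=4 r=(1,3) succ=(0,2) retry=(1,1)

counter=4 r=(1,3) succ=(0,2) retry=(1,1)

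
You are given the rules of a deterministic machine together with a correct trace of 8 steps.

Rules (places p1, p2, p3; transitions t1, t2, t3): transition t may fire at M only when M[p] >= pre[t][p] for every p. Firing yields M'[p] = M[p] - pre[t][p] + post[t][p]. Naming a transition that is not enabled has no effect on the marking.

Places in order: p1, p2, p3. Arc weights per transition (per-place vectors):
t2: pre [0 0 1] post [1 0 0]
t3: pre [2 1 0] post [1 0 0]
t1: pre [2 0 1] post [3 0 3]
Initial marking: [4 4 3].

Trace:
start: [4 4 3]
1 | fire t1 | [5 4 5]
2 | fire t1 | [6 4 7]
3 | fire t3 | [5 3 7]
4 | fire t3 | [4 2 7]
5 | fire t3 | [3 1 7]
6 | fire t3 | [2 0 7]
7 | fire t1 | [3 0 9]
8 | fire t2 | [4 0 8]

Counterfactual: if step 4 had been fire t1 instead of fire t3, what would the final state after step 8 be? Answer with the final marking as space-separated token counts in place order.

(re-executing from step 4 with the substitution; state before step 4: [5 3 7])
4 | fire t1 | [6 3 9]
5 | fire t3 | [5 2 9]
6 | fire t3 | [4 1 9]
7 | fire t1 | [5 1 11]
8 | fire t2 | [6 1 10]

6 1 10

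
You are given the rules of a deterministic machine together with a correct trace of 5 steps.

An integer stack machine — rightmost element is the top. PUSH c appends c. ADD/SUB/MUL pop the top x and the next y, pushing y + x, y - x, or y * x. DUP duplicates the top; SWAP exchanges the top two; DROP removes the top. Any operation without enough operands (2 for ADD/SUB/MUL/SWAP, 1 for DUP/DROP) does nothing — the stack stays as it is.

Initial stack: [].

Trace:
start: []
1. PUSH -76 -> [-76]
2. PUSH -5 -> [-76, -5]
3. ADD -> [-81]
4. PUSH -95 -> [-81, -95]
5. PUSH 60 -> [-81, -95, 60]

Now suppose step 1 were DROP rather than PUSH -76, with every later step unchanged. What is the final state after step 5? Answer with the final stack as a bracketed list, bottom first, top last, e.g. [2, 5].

[-5, -95, 60]

(re-executing from step 1 with the substitution; state before step 1: [])
1. DROP -> []
2. PUSH -5 -> [-5]
3. ADD -> [-5]
4. PUSH -95 -> [-5, -95]
5. PUSH 60 -> [-5, -95, 60]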